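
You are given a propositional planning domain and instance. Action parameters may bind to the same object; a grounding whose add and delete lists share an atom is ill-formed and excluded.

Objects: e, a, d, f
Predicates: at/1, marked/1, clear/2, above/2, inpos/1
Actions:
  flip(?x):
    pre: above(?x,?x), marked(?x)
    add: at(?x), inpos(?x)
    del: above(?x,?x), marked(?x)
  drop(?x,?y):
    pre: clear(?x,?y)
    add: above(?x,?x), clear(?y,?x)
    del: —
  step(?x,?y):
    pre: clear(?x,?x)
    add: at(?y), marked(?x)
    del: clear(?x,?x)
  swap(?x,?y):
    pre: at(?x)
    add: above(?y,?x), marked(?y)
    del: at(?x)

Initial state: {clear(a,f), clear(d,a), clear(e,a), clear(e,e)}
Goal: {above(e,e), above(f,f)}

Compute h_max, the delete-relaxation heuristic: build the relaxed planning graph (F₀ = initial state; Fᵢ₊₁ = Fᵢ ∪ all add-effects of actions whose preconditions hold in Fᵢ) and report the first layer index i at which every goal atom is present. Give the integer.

F0 = init (4 atoms)
F1 = F0 ∪ {above(a,a), above(d,d), above(e,e), at(a), at(d), at(e), at(f), clear(a,d), clear(a,e), clear(f,a), marked(e)}  (15 atoms)
F2 = F1 ∪ {above(a,d), above(a,e), above(a,f), above(d,a), above(d,e), above(d,f), above(e,a), above(e,d), above(e,f), above(f,a), above(f,d), above(f,e), above(f,f), inpos(e), marked(a), marked(d), marked(f)}  (32 atoms)
goal ⊆ F2  ⇒  h_max = 2

2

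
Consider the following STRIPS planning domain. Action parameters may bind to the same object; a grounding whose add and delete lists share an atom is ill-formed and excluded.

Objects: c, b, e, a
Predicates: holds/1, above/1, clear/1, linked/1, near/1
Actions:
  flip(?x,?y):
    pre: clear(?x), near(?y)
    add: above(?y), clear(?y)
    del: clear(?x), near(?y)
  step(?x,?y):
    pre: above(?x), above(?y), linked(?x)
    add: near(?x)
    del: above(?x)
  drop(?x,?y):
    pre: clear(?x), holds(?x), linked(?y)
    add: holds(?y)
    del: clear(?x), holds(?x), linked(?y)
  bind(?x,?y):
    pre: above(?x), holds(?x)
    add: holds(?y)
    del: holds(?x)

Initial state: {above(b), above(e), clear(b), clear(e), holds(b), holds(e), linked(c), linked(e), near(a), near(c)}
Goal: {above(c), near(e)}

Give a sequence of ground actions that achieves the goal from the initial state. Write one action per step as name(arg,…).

1. flip(b,c)  →  {above(b), above(c), above(e), clear(c), clear(e), holds(b), holds(e), linked(c), linked(e), near(a)}
2. step(e,c)  →  {above(b), above(c), clear(c), clear(e), holds(b), holds(e), linked(c), linked(e), near(a), near(e)}

flip(b,c); step(e,c)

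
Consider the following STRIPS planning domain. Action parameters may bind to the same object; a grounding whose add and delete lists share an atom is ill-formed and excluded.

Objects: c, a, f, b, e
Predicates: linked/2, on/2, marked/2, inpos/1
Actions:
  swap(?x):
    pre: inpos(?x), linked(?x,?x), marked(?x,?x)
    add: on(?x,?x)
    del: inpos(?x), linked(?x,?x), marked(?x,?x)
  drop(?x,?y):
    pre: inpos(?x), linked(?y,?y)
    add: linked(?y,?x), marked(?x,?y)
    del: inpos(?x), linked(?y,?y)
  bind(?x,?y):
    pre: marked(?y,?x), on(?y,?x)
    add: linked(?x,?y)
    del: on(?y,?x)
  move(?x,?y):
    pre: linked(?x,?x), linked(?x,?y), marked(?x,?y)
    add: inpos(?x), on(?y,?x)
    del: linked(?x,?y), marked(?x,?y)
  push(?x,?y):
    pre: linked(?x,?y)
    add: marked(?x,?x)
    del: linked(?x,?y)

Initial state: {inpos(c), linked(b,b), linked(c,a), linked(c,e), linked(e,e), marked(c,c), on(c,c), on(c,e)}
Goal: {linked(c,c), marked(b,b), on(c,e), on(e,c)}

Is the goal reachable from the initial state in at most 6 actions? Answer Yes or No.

Yes

1. drop(c,e)  →  {linked(b,b), linked(c,a), linked(c,e), linked(e,c), marked(c,c), marked(c,e), on(c,c), on(c,e)}
2. bind(c,c)  →  {linked(b,b), linked(c,a), linked(c,c), linked(c,e), linked(e,c), marked(c,c), marked(c,e), on(c,e)}
3. move(c,e)  →  {inpos(c), linked(b,b), linked(c,a), linked(c,c), linked(e,c), marked(c,c), on(c,e), on(e,c)}
4. push(b,b)  →  {inpos(c), linked(c,a), linked(c,c), linked(e,c), marked(b,b), marked(c,c), on(c,e), on(e,c)}
optimal plan length = 4; 4 ≤ 6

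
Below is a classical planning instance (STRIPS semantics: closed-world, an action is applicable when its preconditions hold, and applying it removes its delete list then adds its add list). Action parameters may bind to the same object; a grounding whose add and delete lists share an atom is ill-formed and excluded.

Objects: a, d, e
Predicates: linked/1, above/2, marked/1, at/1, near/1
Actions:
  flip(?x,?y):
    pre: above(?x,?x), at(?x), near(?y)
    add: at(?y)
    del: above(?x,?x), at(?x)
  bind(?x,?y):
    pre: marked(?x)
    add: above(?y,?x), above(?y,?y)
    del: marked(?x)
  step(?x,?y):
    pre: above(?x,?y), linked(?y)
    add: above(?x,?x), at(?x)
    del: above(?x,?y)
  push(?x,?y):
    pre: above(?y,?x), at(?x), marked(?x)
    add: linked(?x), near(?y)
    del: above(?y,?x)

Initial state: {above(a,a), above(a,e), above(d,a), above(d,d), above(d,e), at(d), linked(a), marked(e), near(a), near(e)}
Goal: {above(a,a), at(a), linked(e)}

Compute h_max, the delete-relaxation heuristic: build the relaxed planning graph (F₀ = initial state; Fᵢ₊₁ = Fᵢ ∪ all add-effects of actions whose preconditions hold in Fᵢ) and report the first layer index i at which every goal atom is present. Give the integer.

2

F0 = init (10 atoms)
F1 = F0 ∪ {above(e,e), at(a), at(e)}  (13 atoms)
F2 = F1 ∪ {linked(e), near(d)}  (15 atoms)
goal ⊆ F2  ⇒  h_max = 2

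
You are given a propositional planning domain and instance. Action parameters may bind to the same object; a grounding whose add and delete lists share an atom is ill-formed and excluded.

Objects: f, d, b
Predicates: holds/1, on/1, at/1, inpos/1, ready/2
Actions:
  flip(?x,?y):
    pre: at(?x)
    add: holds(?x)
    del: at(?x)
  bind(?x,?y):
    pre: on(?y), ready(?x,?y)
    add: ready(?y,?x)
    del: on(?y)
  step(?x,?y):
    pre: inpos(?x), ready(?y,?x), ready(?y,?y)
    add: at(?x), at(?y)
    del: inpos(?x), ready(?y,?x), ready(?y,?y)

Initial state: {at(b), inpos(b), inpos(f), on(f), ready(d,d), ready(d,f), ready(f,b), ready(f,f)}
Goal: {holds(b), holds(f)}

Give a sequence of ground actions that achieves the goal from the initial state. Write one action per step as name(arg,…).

flip(b,f); step(f,f); flip(f,f)

1. flip(b,f)  →  {holds(b), inpos(b), inpos(f), on(f), ready(d,d), ready(d,f), ready(f,b), ready(f,f)}
2. step(f,f)  →  {at(f), holds(b), inpos(b), on(f), ready(d,d), ready(d,f), ready(f,b)}
3. flip(f,f)  →  {holds(b), holds(f), inpos(b), on(f), ready(d,d), ready(d,f), ready(f,b)}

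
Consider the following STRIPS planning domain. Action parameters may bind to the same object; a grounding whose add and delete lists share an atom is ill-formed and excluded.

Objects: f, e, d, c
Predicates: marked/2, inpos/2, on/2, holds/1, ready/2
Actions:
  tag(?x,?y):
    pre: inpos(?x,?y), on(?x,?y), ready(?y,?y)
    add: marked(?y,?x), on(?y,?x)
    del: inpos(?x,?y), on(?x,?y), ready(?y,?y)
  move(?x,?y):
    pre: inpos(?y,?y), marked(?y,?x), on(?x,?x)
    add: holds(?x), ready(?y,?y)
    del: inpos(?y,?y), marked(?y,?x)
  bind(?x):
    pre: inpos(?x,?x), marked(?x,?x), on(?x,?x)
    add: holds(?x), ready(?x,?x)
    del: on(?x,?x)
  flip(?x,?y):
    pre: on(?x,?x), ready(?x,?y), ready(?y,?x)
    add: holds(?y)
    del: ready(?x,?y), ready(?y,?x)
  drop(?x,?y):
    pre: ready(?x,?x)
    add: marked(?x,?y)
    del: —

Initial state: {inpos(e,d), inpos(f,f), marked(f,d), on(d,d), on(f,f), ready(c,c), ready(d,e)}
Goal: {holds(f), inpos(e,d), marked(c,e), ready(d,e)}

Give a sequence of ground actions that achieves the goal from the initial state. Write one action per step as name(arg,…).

move(d,f); flip(f,f); drop(c,e)

1. move(d,f)  →  {holds(d), inpos(e,d), on(d,d), on(f,f), ready(c,c), ready(d,e), ready(f,f)}
2. flip(f,f)  →  {holds(d), holds(f), inpos(e,d), on(d,d), on(f,f), ready(c,c), ready(d,e)}
3. drop(c,e)  →  {holds(d), holds(f), inpos(e,d), marked(c,e), on(d,d), on(f,f), ready(c,c), ready(d,e)}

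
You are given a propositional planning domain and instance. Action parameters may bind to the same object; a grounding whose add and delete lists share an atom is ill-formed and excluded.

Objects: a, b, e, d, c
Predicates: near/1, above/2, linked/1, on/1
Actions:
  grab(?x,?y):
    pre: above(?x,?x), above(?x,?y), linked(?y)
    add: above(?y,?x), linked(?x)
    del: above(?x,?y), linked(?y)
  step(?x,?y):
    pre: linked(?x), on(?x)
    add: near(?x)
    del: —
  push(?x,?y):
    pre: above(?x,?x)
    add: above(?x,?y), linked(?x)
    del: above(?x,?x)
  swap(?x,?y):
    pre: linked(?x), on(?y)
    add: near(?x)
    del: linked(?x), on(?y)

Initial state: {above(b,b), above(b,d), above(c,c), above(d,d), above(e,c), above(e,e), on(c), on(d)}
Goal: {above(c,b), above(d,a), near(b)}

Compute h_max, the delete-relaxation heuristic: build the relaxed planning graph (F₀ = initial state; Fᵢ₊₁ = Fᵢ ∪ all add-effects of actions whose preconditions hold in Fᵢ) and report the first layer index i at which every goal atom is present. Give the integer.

F0 = init (8 atoms)
F1 = F0 ∪ {above(b,a), above(b,c), above(b,e), above(c,a), above(c,b), above(c,d), above(c,e), above(d,a), above(d,b), above(d,c), above(d,e), above(e,a), above(e,b), above(e,d), linked(b), linked(c), linked(d), linked(e)}  (26 atoms)
F2 = F1 ∪ {near(b), near(c), near(d), near(e)}  (30 atoms)
goal ⊆ F2  ⇒  h_max = 2

2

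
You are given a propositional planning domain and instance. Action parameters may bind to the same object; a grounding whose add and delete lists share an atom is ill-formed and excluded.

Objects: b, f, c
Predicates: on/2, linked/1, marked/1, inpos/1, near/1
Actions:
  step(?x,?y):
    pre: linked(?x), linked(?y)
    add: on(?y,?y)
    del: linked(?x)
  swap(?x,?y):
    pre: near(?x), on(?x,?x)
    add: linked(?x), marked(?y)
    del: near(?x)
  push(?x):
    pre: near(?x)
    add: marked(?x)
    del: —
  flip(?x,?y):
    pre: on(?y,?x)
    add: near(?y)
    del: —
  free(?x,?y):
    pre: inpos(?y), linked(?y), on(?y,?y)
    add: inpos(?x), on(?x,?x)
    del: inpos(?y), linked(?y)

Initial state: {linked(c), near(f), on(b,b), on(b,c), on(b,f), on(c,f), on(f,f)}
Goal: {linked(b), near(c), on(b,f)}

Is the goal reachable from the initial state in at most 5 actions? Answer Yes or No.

1. flip(b,b)  →  {linked(c), near(b), near(f), on(b,b), on(b,c), on(b,f), on(c,f), on(f,f)}
2. swap(b,b)  →  {linked(b), linked(c), marked(b), near(f), on(b,b), on(b,c), on(b,f), on(c,f), on(f,f)}
3. flip(f,c)  →  {linked(b), linked(c), marked(b), near(c), near(f), on(b,b), on(b,c), on(b,f), on(c,f), on(f,f)}
optimal plan length = 3; 3 ≤ 5

Yes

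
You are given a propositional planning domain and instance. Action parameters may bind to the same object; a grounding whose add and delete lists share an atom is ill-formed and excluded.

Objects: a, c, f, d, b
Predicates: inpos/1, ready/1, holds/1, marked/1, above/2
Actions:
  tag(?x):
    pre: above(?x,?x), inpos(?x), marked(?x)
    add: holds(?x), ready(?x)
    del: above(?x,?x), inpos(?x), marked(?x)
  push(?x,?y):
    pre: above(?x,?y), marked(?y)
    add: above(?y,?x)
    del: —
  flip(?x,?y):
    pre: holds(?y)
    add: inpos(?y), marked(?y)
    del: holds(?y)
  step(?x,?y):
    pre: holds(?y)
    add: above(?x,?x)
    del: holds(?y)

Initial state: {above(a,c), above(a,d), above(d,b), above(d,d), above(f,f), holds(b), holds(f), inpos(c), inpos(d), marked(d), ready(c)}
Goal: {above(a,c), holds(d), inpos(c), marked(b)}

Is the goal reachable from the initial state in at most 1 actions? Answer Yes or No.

No

1. tag(d)  →  {above(a,c), above(a,d), above(d,b), above(f,f), holds(b), holds(d), holds(f), inpos(c), ready(c), ready(d)}
2. flip(a,b)  →  {above(a,c), above(a,d), above(d,b), above(f,f), holds(d), holds(f), inpos(b), inpos(c), marked(b), ready(c), ready(d)}
optimal plan length = 2; 2 > 1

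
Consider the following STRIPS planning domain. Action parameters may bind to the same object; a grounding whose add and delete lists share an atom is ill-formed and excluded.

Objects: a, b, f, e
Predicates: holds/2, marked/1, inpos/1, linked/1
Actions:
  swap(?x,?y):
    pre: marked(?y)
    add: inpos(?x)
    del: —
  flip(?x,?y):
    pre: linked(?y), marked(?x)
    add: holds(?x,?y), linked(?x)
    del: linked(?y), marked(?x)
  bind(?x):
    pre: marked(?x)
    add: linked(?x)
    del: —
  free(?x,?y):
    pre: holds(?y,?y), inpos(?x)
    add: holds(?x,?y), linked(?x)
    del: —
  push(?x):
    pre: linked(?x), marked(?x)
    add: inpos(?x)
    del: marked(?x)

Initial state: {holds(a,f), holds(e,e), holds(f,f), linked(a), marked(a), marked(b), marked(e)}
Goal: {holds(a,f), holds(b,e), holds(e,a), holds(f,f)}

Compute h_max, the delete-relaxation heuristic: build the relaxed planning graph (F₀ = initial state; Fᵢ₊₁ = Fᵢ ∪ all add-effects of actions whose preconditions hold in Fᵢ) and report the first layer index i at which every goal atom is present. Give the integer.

F0 = init (7 atoms)
F1 = F0 ∪ {holds(b,a), holds(e,a), inpos(a), inpos(b), inpos(e), inpos(f), linked(b), linked(e)}  (15 atoms)
F2 = F1 ∪ {holds(a,b), holds(a,e), holds(b,e), holds(b,f), holds(e,b), holds(e,f), holds(f,e), linked(f)}  (23 atoms)
goal ⊆ F2  ⇒  h_max = 2

2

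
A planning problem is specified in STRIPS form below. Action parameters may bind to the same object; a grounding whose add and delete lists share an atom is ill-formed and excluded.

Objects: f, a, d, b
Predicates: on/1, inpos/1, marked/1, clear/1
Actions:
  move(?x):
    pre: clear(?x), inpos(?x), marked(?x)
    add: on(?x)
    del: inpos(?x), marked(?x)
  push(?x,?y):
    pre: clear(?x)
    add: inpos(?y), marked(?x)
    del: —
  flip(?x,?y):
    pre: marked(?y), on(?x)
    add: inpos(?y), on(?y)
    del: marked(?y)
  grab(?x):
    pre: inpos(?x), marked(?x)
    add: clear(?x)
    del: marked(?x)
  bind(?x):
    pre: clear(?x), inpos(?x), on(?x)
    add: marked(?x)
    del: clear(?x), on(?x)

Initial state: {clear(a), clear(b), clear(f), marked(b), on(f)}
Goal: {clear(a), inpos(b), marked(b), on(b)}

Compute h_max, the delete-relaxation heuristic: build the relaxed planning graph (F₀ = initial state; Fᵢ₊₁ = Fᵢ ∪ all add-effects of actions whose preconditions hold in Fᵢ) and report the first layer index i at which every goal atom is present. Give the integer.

F0 = init (5 atoms)
F1 = F0 ∪ {inpos(a), inpos(b), inpos(d), inpos(f), marked(a), marked(f), on(b)}  (12 atoms)
goal ⊆ F1  ⇒  h_max = 1

1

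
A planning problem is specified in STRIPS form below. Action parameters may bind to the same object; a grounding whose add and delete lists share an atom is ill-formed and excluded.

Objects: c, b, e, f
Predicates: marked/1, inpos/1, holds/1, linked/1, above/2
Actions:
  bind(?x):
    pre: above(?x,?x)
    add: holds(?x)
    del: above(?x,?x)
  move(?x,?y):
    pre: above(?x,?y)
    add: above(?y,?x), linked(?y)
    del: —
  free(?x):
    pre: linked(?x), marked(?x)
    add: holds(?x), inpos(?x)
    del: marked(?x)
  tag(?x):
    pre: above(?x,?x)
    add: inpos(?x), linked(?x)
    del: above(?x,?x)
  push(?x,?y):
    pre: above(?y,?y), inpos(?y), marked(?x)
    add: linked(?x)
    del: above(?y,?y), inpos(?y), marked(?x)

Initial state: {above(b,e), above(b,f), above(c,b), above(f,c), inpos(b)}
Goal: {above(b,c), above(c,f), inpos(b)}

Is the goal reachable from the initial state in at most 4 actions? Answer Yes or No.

Yes

1. move(c,b)  →  {above(b,c), above(b,e), above(b,f), above(c,b), above(f,c), inpos(b), linked(b)}
2. move(f,c)  →  {above(b,c), above(b,e), above(b,f), above(c,b), above(c,f), above(f,c), inpos(b), linked(b), linked(c)}
optimal plan length = 2; 2 ≤ 4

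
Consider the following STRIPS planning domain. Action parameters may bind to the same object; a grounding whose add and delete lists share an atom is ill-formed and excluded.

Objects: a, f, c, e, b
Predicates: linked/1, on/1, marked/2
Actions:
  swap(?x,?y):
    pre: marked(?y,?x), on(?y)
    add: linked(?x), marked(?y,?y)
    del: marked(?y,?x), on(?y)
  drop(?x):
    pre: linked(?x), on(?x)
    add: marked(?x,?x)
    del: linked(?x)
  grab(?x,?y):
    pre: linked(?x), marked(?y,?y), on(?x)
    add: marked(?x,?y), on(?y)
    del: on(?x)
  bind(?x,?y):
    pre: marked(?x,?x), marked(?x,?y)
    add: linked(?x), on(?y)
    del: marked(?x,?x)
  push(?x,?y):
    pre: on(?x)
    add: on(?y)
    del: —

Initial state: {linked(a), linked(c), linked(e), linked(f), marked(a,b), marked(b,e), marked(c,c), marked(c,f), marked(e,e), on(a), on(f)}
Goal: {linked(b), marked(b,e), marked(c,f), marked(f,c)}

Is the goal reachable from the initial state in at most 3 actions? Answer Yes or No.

1. swap(b,a)  →  {linked(a), linked(b), linked(c), linked(e), linked(f), marked(a,a), marked(b,e), marked(c,c), marked(c,f), marked(e,e), on(f)}
2. grab(f,c)  →  {linked(a), linked(b), linked(c), linked(e), linked(f), marked(a,a), marked(b,e), marked(c,c), marked(c,f), marked(e,e), marked(f,c), on(c)}
optimal plan length = 2; 2 ≤ 3

Yes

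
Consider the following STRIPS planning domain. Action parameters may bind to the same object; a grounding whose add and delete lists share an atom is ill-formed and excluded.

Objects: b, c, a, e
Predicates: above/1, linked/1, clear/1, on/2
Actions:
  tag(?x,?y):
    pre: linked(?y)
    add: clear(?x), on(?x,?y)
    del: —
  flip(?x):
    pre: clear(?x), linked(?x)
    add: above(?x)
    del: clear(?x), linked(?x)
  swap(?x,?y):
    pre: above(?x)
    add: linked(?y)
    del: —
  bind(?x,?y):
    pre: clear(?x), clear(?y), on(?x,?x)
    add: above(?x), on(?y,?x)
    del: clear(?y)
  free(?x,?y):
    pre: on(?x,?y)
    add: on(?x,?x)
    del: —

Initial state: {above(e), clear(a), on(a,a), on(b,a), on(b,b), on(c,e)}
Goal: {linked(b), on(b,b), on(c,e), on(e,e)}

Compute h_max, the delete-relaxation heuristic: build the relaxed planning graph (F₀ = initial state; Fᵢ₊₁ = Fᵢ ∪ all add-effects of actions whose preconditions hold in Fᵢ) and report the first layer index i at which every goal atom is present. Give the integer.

2

F0 = init (6 atoms)
F1 = F0 ∪ {above(a), linked(a), linked(b), linked(c), linked(e), on(c,c)}  (12 atoms)
F2 = F1 ∪ {clear(b), clear(c), clear(e), on(a,b), on(a,c), on(a,e), on(b,c), on(b,e), on(c,a), on(c,b), on(e,a), on(e,b), on(e,c), on(e,e)}  (26 atoms)
goal ⊆ F2  ⇒  h_max = 2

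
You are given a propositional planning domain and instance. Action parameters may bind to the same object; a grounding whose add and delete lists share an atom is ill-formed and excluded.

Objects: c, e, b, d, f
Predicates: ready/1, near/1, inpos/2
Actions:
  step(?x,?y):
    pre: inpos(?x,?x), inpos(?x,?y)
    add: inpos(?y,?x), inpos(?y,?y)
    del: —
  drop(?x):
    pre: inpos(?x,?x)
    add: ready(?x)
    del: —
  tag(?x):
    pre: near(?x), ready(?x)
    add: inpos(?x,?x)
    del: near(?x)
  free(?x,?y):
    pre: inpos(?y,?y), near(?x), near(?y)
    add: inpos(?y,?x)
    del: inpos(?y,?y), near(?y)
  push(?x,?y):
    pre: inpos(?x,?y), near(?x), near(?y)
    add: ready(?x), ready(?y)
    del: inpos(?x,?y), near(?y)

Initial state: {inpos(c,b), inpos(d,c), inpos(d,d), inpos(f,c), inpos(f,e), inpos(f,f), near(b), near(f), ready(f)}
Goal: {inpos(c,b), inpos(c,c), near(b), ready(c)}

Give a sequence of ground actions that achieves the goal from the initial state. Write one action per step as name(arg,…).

1. step(d,c)  →  {inpos(c,b), inpos(c,c), inpos(c,d), inpos(d,c), inpos(d,d), inpos(f,c), inpos(f,e), inpos(f,f), near(b), near(f), ready(f)}
2. drop(c)  →  {inpos(c,b), inpos(c,c), inpos(c,d), inpos(d,c), inpos(d,d), inpos(f,c), inpos(f,e), inpos(f,f), near(b), near(f), ready(c), ready(f)}

step(d,c); drop(c)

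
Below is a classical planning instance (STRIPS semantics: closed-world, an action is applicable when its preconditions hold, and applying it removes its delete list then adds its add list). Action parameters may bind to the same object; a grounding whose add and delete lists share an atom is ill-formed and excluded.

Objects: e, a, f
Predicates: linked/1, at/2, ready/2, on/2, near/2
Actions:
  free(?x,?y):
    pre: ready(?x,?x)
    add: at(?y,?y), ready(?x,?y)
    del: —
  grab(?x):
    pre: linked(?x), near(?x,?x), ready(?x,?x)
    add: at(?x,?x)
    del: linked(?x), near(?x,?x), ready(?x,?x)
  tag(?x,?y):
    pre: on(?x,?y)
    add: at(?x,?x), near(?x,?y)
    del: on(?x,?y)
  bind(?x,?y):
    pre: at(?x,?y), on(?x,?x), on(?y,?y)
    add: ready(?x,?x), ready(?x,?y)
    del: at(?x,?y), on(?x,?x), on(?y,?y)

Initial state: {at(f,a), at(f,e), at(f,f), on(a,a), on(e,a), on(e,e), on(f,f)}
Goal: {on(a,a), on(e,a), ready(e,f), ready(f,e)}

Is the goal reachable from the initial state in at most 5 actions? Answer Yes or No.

1. bind(f,f)  →  {at(f,a), at(f,e), on(a,a), on(e,a), on(e,e), ready(f,f)}
2. free(f,e)  →  {at(e,e), at(f,a), at(f,e), on(a,a), on(e,a), on(e,e), ready(f,e), ready(f,f)}
3. bind(e,e)  →  {at(f,a), at(f,e), on(a,a), on(e,a), ready(e,e), ready(f,e), ready(f,f)}
4. free(e,f)  →  {at(f,a), at(f,e), at(f,f), on(a,a), on(e,a), ready(e,e), ready(e,f), ready(f,e), ready(f,f)}
optimal plan length = 4; 4 ≤ 5

Yes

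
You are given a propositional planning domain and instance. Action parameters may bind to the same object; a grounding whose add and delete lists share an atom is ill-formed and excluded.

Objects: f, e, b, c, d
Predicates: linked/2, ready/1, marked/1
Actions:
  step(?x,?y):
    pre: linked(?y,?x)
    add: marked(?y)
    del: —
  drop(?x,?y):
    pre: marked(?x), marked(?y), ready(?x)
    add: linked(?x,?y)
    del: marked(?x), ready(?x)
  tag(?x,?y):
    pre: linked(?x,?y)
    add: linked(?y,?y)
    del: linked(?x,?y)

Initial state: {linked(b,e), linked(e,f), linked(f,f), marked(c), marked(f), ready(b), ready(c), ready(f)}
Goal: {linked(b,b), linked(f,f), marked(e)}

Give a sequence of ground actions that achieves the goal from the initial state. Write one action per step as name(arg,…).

1. step(f,e)  →  {linked(b,e), linked(e,f), linked(f,f), marked(c), marked(e), marked(f), ready(b), ready(c), ready(f)}
2. step(e,b)  →  {linked(b,e), linked(e,f), linked(f,f), marked(b), marked(c), marked(e), marked(f), ready(b), ready(c), ready(f)}
3. drop(b,b)  →  {linked(b,b), linked(b,e), linked(e,f), linked(f,f), marked(c), marked(e), marked(f), ready(c), ready(f)}

step(f,e); step(e,b); drop(b,b)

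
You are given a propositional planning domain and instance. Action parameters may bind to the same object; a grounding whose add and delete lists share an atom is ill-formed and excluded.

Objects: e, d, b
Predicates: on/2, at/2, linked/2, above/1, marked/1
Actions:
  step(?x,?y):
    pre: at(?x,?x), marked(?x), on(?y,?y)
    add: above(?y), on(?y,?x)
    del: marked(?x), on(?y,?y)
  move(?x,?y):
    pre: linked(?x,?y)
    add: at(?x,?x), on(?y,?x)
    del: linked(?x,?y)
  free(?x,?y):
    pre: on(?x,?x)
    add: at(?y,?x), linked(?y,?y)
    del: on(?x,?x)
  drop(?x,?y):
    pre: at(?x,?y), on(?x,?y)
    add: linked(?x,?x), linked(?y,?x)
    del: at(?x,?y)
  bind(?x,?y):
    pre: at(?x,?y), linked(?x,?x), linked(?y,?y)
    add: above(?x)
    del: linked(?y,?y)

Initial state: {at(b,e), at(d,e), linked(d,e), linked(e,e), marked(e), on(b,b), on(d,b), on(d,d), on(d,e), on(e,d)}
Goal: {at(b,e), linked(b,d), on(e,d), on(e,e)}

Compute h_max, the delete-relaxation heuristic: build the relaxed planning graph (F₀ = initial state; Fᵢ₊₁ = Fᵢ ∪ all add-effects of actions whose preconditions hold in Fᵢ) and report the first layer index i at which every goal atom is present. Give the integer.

F0 = init (10 atoms)
F1 = F0 ∪ {at(b,b), at(b,d), at(d,b), at(d,d), at(e,b), at(e,d), at(e,e), linked(b,b), linked(d,d), linked(e,d), on(e,e)}  (21 atoms)
F2 = F1 ∪ {above(b), above(d), above(e), linked(b,d), on(b,e)}  (26 atoms)
goal ⊆ F2  ⇒  h_max = 2

2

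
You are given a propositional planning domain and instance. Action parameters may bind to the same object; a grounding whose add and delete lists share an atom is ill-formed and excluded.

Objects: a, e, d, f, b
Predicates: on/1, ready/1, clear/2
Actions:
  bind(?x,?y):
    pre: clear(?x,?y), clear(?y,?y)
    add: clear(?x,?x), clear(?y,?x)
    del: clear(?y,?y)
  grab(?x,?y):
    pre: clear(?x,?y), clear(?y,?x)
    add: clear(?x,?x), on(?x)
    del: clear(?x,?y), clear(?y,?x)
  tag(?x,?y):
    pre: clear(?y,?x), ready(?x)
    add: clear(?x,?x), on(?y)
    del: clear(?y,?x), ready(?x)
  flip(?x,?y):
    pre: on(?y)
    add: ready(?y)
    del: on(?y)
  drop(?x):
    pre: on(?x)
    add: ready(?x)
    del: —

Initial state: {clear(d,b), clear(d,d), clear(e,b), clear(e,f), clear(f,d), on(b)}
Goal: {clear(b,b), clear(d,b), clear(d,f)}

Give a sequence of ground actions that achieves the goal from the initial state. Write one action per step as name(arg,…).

1. bind(f,d)  →  {clear(d,b), clear(d,f), clear(e,b), clear(e,f), clear(f,d), clear(f,f), on(b)}
2. flip(a,b)  →  {clear(d,b), clear(d,f), clear(e,b), clear(e,f), clear(f,d), clear(f,f), ready(b)}
3. tag(b,e)  →  {clear(b,b), clear(d,b), clear(d,f), clear(e,f), clear(f,d), clear(f,f), on(e)}

bind(f,d); flip(a,b); tag(b,e)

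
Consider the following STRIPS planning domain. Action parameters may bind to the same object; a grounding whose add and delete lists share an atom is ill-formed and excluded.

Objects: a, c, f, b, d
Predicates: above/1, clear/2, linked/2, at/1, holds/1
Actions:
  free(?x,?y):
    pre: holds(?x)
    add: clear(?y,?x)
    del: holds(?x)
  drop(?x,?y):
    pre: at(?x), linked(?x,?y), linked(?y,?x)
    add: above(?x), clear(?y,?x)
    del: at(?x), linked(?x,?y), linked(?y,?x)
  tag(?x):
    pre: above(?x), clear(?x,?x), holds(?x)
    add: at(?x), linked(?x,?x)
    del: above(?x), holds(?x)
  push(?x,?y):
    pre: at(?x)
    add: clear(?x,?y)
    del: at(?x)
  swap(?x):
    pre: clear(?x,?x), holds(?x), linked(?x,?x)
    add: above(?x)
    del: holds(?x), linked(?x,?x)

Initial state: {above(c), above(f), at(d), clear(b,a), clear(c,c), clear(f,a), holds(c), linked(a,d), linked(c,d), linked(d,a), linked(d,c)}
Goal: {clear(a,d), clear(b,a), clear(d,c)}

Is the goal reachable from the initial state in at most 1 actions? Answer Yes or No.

1. free(c,d)  →  {above(c), above(f), at(d), clear(b,a), clear(c,c), clear(d,c), clear(f,a), linked(a,d), linked(c,d), linked(d,a), linked(d,c)}
2. drop(d,a)  →  {above(c), above(d), above(f), clear(a,d), clear(b,a), clear(c,c), clear(d,c), clear(f,a), linked(c,d), linked(d,c)}
optimal plan length = 2; 2 > 1

No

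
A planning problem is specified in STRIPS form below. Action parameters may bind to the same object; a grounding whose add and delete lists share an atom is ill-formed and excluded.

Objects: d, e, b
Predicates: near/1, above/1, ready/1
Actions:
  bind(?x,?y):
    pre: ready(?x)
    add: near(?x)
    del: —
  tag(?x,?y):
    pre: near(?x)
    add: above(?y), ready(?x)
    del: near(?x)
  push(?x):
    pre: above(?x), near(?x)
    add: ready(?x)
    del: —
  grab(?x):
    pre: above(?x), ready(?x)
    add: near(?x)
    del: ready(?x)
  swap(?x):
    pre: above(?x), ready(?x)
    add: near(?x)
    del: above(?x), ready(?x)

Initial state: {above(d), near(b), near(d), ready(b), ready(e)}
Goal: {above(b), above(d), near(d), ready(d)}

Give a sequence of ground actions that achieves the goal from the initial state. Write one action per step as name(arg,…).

1. tag(d,b)  →  {above(b), above(d), near(b), ready(b), ready(d), ready(e)}
2. bind(d,d)  →  {above(b), above(d), near(b), near(d), ready(b), ready(d), ready(e)}

tag(d,b); bind(d,d)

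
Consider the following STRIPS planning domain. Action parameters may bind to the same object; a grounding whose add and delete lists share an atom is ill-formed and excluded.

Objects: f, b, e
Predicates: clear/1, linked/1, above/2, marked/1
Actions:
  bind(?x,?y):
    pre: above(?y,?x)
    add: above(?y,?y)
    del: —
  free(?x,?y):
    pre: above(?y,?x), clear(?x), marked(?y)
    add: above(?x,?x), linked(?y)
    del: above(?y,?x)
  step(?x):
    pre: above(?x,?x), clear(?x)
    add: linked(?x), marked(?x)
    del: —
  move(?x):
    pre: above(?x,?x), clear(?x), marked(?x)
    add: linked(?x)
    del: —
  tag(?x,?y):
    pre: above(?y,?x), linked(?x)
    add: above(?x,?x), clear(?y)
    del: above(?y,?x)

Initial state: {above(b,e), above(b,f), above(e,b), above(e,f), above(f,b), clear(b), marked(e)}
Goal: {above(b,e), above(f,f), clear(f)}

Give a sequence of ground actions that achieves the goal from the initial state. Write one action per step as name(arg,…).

1. bind(f,b)  →  {above(b,b), above(b,e), above(b,f), above(e,b), above(e,f), above(f,b), clear(b), marked(e)}
2. bind(b,f)  →  {above(b,b), above(b,e), above(b,f), above(e,b), above(e,f), above(f,b), above(f,f), clear(b), marked(e)}
3. step(b)  →  {above(b,b), above(b,e), above(b,f), above(e,b), above(e,f), above(f,b), above(f,f), clear(b), linked(b), marked(b), marked(e)}
4. tag(b,f)  →  {above(b,b), above(b,e), above(b,f), above(e,b), above(e,f), above(f,f), clear(b), clear(f), linked(b), marked(b), marked(e)}

bind(f,b); bind(b,f); step(b); tag(b,f)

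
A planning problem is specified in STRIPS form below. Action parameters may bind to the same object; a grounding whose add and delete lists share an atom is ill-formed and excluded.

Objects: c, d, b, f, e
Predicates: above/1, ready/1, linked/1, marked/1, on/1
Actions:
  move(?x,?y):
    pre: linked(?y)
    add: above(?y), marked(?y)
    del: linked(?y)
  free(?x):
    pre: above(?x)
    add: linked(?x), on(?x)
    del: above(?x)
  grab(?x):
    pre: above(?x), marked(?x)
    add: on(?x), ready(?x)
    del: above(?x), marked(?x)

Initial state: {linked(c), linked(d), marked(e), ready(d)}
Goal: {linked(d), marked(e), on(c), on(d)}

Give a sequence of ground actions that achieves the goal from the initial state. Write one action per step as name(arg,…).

1. move(c,c)  →  {above(c), linked(d), marked(c), marked(e), ready(d)}
2. move(c,d)  →  {above(c), above(d), marked(c), marked(d), marked(e), ready(d)}
3. free(c)  →  {above(d), linked(c), marked(c), marked(d), marked(e), on(c), ready(d)}
4. free(d)  →  {linked(c), linked(d), marked(c), marked(d), marked(e), on(c), on(d), ready(d)}

move(c,c); move(c,d); free(c); free(d)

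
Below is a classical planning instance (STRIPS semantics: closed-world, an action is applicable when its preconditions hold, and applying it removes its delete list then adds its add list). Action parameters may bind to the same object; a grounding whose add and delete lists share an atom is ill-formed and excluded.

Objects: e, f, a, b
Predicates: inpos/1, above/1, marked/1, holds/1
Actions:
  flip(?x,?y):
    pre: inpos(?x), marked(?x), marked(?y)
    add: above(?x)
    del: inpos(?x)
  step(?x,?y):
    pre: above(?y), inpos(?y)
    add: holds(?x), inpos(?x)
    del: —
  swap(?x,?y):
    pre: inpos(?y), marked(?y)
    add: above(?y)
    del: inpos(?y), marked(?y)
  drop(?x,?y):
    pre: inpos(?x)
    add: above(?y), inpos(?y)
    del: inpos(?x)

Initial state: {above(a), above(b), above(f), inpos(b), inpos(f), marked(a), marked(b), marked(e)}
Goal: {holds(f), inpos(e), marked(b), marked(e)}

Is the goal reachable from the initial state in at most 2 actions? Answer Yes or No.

1. step(e,f)  →  {above(a), above(b), above(f), holds(e), inpos(b), inpos(e), inpos(f), marked(a), marked(b), marked(e)}
2. step(f,f)  →  {above(a), above(b), above(f), holds(e), holds(f), inpos(b), inpos(e), inpos(f), marked(a), marked(b), marked(e)}
optimal plan length = 2; 2 ≤ 2

Yes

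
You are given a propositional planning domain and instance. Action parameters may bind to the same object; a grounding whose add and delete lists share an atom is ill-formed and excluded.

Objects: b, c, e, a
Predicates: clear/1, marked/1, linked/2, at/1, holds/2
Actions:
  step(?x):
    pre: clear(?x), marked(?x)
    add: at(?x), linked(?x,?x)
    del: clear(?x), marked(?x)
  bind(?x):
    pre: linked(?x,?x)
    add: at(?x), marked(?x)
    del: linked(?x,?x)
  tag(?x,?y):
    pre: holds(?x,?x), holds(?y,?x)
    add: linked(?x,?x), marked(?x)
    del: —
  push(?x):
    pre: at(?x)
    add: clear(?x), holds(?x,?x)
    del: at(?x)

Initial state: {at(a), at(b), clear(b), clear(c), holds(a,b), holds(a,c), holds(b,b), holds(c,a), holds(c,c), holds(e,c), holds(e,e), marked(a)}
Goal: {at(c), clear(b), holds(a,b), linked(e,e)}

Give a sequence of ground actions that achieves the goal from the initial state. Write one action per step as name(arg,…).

tag(c,c); step(c); tag(e,e)

1. tag(c,c)  →  {at(a), at(b), clear(b), clear(c), holds(a,b), holds(a,c), holds(b,b), holds(c,a), holds(c,c), holds(e,c), holds(e,e), linked(c,c), marked(a), marked(c)}
2. step(c)  →  {at(a), at(b), at(c), clear(b), holds(a,b), holds(a,c), holds(b,b), holds(c,a), holds(c,c), holds(e,c), holds(e,e), linked(c,c), marked(a)}
3. tag(e,e)  →  {at(a), at(b), at(c), clear(b), holds(a,b), holds(a,c), holds(b,b), holds(c,a), holds(c,c), holds(e,c), holds(e,e), linked(c,c), linked(e,e), marked(a), marked(e)}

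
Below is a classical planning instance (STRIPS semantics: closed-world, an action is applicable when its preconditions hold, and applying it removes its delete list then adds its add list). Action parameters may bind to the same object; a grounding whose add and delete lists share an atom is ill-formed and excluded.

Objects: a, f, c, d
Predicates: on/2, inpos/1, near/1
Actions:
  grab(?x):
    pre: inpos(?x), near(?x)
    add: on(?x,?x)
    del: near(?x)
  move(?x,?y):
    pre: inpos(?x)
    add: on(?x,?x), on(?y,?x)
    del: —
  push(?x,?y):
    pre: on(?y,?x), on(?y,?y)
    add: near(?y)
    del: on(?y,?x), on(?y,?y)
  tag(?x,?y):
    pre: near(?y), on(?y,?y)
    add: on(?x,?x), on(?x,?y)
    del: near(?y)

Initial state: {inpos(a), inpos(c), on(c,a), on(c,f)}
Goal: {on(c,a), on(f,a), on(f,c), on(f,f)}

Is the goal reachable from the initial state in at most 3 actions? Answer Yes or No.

No

1. move(a,a)  →  {inpos(a), inpos(c), on(a,a), on(c,a), on(c,f)}
2. move(c,f)  →  {inpos(a), inpos(c), on(a,a), on(c,a), on(c,c), on(c,f), on(f,c)}
3. push(a,a)  →  {inpos(a), inpos(c), near(a), on(c,a), on(c,c), on(c,f), on(f,c)}
4. move(a,a)  →  {inpos(a), inpos(c), near(a), on(a,a), on(c,a), on(c,c), on(c,f), on(f,c)}
5. tag(f,a)  →  {inpos(a), inpos(c), on(a,a), on(c,a), on(c,c), on(c,f), on(f,a), on(f,c), on(f,f)}
optimal plan length = 5; 5 > 3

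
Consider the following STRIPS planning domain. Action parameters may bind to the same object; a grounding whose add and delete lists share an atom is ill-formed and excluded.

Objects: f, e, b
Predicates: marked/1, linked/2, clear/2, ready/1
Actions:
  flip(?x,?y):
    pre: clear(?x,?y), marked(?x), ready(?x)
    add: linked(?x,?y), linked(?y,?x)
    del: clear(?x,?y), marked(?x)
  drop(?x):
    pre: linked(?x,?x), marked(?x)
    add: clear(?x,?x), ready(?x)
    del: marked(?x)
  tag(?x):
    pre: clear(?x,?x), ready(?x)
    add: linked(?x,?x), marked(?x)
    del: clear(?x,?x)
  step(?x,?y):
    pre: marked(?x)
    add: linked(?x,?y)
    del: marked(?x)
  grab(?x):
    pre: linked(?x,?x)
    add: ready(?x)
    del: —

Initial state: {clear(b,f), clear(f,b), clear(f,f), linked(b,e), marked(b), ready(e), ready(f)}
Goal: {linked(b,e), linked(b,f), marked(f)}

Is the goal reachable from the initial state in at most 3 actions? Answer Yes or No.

Yes

1. tag(f)  →  {clear(b,f), clear(f,b), linked(b,e), linked(f,f), marked(b), marked(f), ready(e), ready(f)}
2. step(b,f)  →  {clear(b,f), clear(f,b), linked(b,e), linked(b,f), linked(f,f), marked(f), ready(e), ready(f)}
optimal plan length = 2; 2 ≤ 3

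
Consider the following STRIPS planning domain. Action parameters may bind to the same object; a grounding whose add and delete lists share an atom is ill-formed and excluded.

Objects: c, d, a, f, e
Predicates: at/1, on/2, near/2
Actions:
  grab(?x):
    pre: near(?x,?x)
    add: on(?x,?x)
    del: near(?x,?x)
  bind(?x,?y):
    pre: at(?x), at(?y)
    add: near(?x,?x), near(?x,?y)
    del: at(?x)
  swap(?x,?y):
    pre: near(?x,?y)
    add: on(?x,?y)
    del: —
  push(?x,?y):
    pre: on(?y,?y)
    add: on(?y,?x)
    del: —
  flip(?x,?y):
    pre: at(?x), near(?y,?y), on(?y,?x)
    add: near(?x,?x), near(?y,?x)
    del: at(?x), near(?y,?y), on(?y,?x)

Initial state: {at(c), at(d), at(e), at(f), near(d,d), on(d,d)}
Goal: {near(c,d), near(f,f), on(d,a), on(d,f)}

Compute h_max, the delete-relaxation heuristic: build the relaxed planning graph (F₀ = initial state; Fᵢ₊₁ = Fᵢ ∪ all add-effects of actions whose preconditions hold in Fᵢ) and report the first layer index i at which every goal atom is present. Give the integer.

1

F0 = init (6 atoms)
F1 = F0 ∪ {near(c,c), near(c,d), near(c,e), near(c,f), near(d,c), near(d,e), near(d,f), near(e,c), near(e,d), near(e,e), near(e,f), near(f,c), near(f,d), near(f,e), near(f,f), on(d,a), on(d,c), on(d,e), on(d,f)}  (25 atoms)
goal ⊆ F1  ⇒  h_max = 1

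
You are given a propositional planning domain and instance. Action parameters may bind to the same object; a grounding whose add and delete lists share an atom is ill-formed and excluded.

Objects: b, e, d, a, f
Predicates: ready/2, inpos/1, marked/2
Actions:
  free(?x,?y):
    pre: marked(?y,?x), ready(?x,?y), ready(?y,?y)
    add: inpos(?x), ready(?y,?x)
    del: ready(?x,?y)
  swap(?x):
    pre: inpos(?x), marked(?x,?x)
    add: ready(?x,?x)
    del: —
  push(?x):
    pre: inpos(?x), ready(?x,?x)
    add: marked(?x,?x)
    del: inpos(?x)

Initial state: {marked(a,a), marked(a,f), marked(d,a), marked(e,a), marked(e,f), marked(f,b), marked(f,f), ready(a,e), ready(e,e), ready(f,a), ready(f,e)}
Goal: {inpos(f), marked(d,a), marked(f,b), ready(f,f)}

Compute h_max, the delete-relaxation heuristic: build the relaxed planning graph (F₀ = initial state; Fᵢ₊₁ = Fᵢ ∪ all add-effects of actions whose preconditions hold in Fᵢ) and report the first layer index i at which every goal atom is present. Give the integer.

2

F0 = init (11 atoms)
F1 = F0 ∪ {inpos(a), inpos(f), ready(e,a), ready(e,f)}  (15 atoms)
F2 = F1 ∪ {ready(a,a), ready(f,f)}  (17 atoms)
goal ⊆ F2  ⇒  h_max = 2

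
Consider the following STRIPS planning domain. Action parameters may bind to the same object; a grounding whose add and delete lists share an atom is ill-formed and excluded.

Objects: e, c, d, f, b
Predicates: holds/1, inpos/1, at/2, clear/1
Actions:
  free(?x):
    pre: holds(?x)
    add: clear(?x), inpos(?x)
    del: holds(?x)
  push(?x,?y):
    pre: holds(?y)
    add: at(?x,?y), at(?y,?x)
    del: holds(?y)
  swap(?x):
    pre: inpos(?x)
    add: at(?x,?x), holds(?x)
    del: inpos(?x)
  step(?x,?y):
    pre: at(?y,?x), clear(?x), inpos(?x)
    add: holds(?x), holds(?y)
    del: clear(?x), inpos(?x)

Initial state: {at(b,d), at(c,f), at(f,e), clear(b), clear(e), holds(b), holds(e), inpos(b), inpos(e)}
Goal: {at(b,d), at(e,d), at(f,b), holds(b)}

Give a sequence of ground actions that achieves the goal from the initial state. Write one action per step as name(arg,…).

1. push(d,e)  →  {at(b,d), at(c,f), at(d,e), at(e,d), at(f,e), clear(b), clear(e), holds(b), inpos(b), inpos(e)}
2. push(f,b)  →  {at(b,d), at(b,f), at(c,f), at(d,e), at(e,d), at(f,b), at(f,e), clear(b), clear(e), inpos(b), inpos(e)}
3. swap(b)  →  {at(b,b), at(b,d), at(b,f), at(c,f), at(d,e), at(e,d), at(f,b), at(f,e), clear(b), clear(e), holds(b), inpos(e)}

push(d,e); push(f,b); swap(b)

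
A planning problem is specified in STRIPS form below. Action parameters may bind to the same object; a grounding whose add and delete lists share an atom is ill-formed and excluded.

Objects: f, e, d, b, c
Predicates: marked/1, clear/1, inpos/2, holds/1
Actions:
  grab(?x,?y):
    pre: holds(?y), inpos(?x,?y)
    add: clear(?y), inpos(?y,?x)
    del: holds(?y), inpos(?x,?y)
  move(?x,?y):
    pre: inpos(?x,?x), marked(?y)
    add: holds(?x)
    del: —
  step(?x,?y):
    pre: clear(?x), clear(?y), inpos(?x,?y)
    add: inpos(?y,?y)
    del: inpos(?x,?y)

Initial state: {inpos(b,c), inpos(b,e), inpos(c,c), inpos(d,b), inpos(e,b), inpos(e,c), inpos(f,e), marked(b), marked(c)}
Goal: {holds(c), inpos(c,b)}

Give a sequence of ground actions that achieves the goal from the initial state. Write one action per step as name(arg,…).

1. move(c,b)  →  {holds(c), inpos(b,c), inpos(b,e), inpos(c,c), inpos(d,b), inpos(e,b), inpos(e,c), inpos(f,e), marked(b), marked(c)}
2. grab(b,c)  →  {clear(c), inpos(b,e), inpos(c,b), inpos(c,c), inpos(d,b), inpos(e,b), inpos(e,c), inpos(f,e), marked(b), marked(c)}
3. move(c,b)  →  {clear(c), holds(c), inpos(b,e), inpos(c,b), inpos(c,c), inpos(d,b), inpos(e,b), inpos(e,c), inpos(f,e), marked(b), marked(c)}

move(c,b); grab(b,c); move(c,b)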